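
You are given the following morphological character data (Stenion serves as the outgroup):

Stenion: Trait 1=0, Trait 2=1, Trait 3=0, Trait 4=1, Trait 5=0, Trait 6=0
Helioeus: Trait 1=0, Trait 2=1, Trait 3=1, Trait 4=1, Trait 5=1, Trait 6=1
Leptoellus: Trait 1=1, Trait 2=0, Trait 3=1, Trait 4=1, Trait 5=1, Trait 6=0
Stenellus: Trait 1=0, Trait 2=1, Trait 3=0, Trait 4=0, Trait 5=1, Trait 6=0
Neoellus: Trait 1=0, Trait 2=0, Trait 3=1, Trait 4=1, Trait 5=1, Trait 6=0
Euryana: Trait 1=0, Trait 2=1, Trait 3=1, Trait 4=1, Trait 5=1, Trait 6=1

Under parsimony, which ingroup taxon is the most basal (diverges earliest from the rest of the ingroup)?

Character polarity is set by the outgroup: the derived state is whichever differs from the outgroup's state, so for Trait 2, Trait 4 the derived state is '0', and for the remaining characters it is '1'.
Trait 1 (derived state '1') is unique to Leptoellus (autapomorphy; uninformative for grouping).
Trait 2: derived state '0' in Leptoellus and Neoellus only — synapomorphy for {Leptoellus, Neoellus}.
Trait 3 (derived state '1') is shared by Euryana, Helioeus, Leptoellus, and Neoellus — a synapomorphy uniting that clade.
Trait 4 (derived state '0') is unique to Stenellus (autapomorphy; uninformative for grouping).
All ingroup taxa share the derived state '1' for Trait 5; it defines the ingroup but does not resolve relationships within it.
Trait 6 (derived state '1') is shared by Euryana and Helioeus — a synapomorphy uniting that clade.
Most parsimonious ingroup topology: (((Helioeus,Euryana),(Leptoellus,Neoellus)),Stenellus).
Stenellus is sister to the clade containing all other ingroup taxa, so it is the earliest-diverging (most basal) ingroup lineage.

Stenellus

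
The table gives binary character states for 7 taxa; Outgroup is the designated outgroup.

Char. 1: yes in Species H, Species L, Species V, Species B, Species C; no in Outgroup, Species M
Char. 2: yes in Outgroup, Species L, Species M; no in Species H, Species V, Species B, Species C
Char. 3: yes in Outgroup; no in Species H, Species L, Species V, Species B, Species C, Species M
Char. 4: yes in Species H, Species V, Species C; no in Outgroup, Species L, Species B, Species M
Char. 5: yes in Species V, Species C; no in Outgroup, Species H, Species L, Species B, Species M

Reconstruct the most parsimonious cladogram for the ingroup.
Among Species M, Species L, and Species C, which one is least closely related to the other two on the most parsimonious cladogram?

Species M

Character polarity is set by the outgroup: the derived state is whichever differs from the outgroup's state, so for Char. 2, Char. 3 the derived state is 'no', and for the remaining characters it is 'yes'.
Char. 1: derived state 'yes' in Species B, Species C, Species H, Species L, and Species V only — synapomorphy for {Species B, Species C, Species H, Species L, Species V}.
Char. 2: derived state 'no' in Species B, Species C, Species H, and Species V only — synapomorphy for {Species B, Species C, Species H, Species V}.
All ingroup taxa share the derived state 'no' for Char. 3; it defines the ingroup but does not resolve relationships within it.
Char. 4 (derived state 'yes') is shared by Species C, Species H, and Species V — a synapomorphy uniting that clade.
Char. 5 (derived state 'yes') is shared by Species C and Species V — a synapomorphy uniting that clade.
Most parsimonious ingroup topology: ((((Species H,(Species V,Species C)),Species B),Species L),Species M).
Species C and Species L share a more recent common ancestor with each other than either does with Species M, so Species M is the least closely related of the three.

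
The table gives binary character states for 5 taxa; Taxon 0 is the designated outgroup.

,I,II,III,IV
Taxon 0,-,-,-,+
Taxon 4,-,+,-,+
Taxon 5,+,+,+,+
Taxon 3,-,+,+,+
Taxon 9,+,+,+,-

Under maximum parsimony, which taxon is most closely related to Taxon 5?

Taxon 9

Character polarity is set by the outgroup: the derived state is whichever differs from the outgroup's state, so for IV the derived state is '-', and for the remaining characters it is '+'.
Only Taxon 5 and Taxon 9 show the derived state '+' for I, supporting them as a clade.
All ingroup taxa share the derived state '+' for II; it defines the ingroup but does not resolve relationships within it.
III: derived state '+' in Taxon 3, Taxon 5, and Taxon 9 only — synapomorphy for {Taxon 3, Taxon 5, Taxon 9}.
IV: derived state '-' in Taxon 9 only — an autapomorphy, so it tells us nothing about relationships among taxa.
Most parsimonious ingroup topology: (Taxon 4,((Taxon 5,Taxon 9),Taxon 3)).
Taxon 5 and Taxon 9 form a cherry on this tree, so they are sister taxa.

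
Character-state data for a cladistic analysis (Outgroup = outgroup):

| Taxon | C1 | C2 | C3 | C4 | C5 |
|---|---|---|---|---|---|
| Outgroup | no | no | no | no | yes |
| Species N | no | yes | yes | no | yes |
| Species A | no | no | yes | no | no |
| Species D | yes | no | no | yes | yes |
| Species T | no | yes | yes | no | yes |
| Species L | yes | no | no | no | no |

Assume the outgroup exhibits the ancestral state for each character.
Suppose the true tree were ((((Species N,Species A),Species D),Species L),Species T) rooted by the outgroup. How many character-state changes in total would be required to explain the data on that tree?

9

Map each character onto ((((Species N,Species A),Species D),Species L),Species T) (rooted by Outgroup) and count the minimum state changes it requires (Fitch parsimony):
C1: 2; C2: 2; C3: 2; C4: 1; C5: 2.
Total tree length = 9.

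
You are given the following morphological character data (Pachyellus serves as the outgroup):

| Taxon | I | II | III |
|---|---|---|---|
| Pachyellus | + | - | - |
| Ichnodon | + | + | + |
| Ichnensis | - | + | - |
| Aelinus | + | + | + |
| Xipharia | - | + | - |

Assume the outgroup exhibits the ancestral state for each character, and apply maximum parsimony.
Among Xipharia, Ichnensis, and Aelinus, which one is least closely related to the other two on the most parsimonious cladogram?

Character polarity is set by the outgroup: the derived state is whichever differs from the outgroup's state, so for I the derived state is '-', and for the remaining characters it is '+'.
I (derived state '-') is shared by Ichnensis and Xipharia — a synapomorphy uniting that clade.
II (derived state '+') is shared by all ingroup taxa — unites the whole ingroup.
III (derived state '+') is shared by Aelinus and Ichnodon — a synapomorphy uniting that clade.
Most parsimonious ingroup topology: ((Ichnodon,Aelinus),(Ichnensis,Xipharia)).
Ichnensis and Xipharia share a more recent common ancestor with each other than either does with Aelinus, so Aelinus is the least closely related of the three.

Aelinus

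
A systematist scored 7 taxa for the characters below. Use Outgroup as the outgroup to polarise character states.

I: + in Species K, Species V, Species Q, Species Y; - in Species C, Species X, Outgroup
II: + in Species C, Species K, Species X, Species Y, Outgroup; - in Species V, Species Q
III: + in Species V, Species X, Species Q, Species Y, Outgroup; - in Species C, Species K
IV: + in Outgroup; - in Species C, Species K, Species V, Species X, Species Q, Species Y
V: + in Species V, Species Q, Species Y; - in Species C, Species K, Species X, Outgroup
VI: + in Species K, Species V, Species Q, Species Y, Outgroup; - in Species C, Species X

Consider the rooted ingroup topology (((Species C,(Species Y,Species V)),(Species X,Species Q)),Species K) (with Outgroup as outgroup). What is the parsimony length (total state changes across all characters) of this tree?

Map each character onto (((Species C,(Species Y,Species V)),(Species X,Species Q)),Species K) (rooted by Outgroup) and count the minimum state changes it requires (Fitch parsimony):
I: 3; II: 2; III: 2; IV: 1; V: 2; VI: 2.
Total tree length = 12.

12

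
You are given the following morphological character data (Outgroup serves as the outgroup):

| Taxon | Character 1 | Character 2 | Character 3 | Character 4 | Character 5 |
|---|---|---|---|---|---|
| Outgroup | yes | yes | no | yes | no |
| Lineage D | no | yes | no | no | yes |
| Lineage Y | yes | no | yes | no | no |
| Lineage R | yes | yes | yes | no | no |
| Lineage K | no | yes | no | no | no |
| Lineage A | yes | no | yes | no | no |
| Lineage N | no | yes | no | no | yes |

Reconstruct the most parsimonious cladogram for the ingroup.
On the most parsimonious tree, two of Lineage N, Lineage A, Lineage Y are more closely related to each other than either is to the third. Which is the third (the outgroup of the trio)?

Character polarity is set by the outgroup: the derived state is whichever differs from the outgroup's state, so for Character 1, Character 2, Character 4 the derived state is 'no', and for the remaining characters it is 'yes'.
Character 1: derived state 'no' in Lineage D, Lineage K, and Lineage N only — synapomorphy for {Lineage D, Lineage K, Lineage N}.
Character 2 (derived state 'no') is shared by Lineage A and Lineage Y — a synapomorphy uniting that clade.
Only Lineage A, Lineage R, and Lineage Y show the derived state 'yes' for Character 3, supporting them as a clade.
Character 4 (derived state 'no') is shared by all ingroup taxa — unites the whole ingroup.
Character 5 (derived state 'yes') is shared by Lineage D and Lineage N — a synapomorphy uniting that clade.
Most parsimonious ingroup topology: (((Lineage D,Lineage N),Lineage K),((Lineage Y,Lineage A),Lineage R)).
Lineage A and Lineage Y share a more recent common ancestor with each other than either does with Lineage N, so Lineage N is the least closely related of the three.

Lineage N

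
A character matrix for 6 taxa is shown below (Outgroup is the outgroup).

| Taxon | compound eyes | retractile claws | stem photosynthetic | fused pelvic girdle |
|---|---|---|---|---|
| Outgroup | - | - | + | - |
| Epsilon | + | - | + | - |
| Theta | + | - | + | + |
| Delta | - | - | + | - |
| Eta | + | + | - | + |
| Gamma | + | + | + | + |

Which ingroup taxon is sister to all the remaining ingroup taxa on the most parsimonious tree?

Character polarity is set by the outgroup: the derived state is whichever differs from the outgroup's state, so for stem photosynthetic the derived state is '-', and for the remaining characters it is '+'.
compound eyes (derived state '+') is shared by Epsilon, Eta, Gamma, and Theta — a synapomorphy uniting that clade.
retractile claws (derived state '+') is shared by Eta and Gamma — a synapomorphy uniting that clade.
stem photosynthetic: derived state '-' in Eta only — an autapomorphy, so it tells us nothing about relationships among taxa.
fused pelvic girdle (derived state '+') is shared by Eta, Gamma, and Theta — a synapomorphy uniting that clade.
Most parsimonious ingroup topology: ((Epsilon,(Theta,(Eta,Gamma))),Delta).
Delta is sister to the clade containing all other ingroup taxa, so it is the earliest-diverging (most basal) ingroup lineage.

Delta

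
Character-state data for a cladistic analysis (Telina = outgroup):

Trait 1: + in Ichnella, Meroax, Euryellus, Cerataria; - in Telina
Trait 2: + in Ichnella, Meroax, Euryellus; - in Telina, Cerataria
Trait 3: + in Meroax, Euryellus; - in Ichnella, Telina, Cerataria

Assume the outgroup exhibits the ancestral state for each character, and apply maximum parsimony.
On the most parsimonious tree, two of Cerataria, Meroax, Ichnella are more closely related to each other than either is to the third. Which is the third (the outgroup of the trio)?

Cerataria

The outgroup has state '-' for every character, so '+' is the derived state throughout.
All ingroup taxa share the derived state '+' for Trait 1; it defines the ingroup but does not resolve relationships within it.
Trait 2: derived state '+' in Euryellus, Ichnella, and Meroax only — synapomorphy for {Euryellus, Ichnella, Meroax}.
Trait 3: derived state '+' in Euryellus and Meroax only — synapomorphy for {Euryellus, Meroax}.
Most parsimonious ingroup topology: ((Ichnella,(Euryellus,Meroax)),Cerataria).
Meroax and Ichnella share a more recent common ancestor with each other than either does with Cerataria, so Cerataria is the least closely related of the three.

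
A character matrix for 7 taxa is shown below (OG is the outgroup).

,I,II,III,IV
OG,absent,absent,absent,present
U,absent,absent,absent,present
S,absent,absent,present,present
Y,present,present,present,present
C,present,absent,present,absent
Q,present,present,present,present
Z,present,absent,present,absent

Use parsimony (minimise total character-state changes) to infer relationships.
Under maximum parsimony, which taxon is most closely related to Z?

C

Character polarity is set by the outgroup: the derived state is whichever differs from the outgroup's state, so for IV the derived state is 'absent', and for the remaining characters it is 'present'.
I: derived state 'present' in C, Q, Y, and Z only — synapomorphy for {C, Q, Y, Z}.
II: derived state 'present' in Q and Y only — synapomorphy for {Q, Y}.
III: derived state 'present' in C, Q, S, Y, and Z only — synapomorphy for {C, Q, S, Y, Z}.
IV (derived state 'absent') is shared by C and Z — a synapomorphy uniting that clade.
Most parsimonious ingroup topology: (U,(S,((Y,Q),(C,Z)))).
Z and C form a cherry on this tree, so they are sister taxa.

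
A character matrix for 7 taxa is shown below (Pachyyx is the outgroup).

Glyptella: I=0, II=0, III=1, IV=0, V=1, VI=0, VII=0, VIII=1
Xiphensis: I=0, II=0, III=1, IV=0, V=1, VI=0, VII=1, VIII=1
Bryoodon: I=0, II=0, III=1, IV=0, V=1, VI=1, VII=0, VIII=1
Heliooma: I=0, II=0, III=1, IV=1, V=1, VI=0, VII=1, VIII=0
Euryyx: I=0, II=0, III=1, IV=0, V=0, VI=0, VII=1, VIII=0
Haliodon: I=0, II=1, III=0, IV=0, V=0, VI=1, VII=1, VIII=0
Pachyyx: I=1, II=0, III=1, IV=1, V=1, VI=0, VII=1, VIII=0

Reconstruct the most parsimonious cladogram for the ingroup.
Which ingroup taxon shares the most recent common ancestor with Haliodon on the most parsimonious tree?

Character polarity is set by the outgroup: the derived state is whichever differs from the outgroup's state, so for I, III, IV, V, VII the derived state is '0', and for the remaining characters it is '1'.
All ingroup taxa share the derived state '0' for I; it defines the ingroup but does not resolve relationships within it.
II (derived state '1') is unique to Haliodon (autapomorphy; uninformative for grouping).
III (derived state '0') is unique to Haliodon (autapomorphy; uninformative for grouping).
IV (derived state '0') is shared by Bryoodon, Euryyx, Glyptella, Haliodon, and Xiphensis — a synapomorphy uniting that clade.
V (derived state '0') is shared by Euryyx and Haliodon — a synapomorphy uniting that clade.
VI (state '1') occurs in Bryoodon and Haliodon but conflicts with the nesting implied by the other characters — most parsimoniously interpreted as homoplasy.
VII: derived state '0' in Bryoodon and Glyptella only — synapomorphy for {Bryoodon, Glyptella}.
Only Bryoodon, Glyptella, and Xiphensis show the derived state '1' for VIII, supporting them as a clade.
Most parsimonious ingroup topology: ((((Bryoodon,Glyptella),Xiphensis),(Haliodon,Euryyx)),Heliooma).
Haliodon and Euryyx form a cherry on this tree, so they are sister taxa.

Euryyx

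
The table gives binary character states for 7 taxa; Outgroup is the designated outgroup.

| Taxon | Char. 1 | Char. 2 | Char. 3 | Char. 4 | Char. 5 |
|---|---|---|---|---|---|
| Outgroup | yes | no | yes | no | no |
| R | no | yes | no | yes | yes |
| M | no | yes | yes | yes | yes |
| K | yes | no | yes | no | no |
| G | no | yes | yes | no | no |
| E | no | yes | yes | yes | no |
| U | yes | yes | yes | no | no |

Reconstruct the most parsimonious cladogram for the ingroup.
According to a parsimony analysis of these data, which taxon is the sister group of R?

M

Character polarity is set by the outgroup: the derived state is whichever differs from the outgroup's state, so for Char. 1, Char. 3 the derived state is 'no', and for the remaining characters it is 'yes'.
Only E, G, M, and R show the derived state 'no' for Char. 1, supporting them as a clade.
Only E, G, M, R, and U show the derived state 'yes' for Char. 2, supporting them as a clade.
Char. 3 (derived state 'no') is unique to R (autapomorphy; uninformative for grouping).
Char. 4 (derived state 'yes') is shared by E, M, and R — a synapomorphy uniting that clade.
Only M and R show the derived state 'yes' for Char. 5, supporting them as a clade.
Most parsimonious ingroup topology: (((((R,M),E),G),U),K).
R and M form a cherry on this tree, so they are sister taxa.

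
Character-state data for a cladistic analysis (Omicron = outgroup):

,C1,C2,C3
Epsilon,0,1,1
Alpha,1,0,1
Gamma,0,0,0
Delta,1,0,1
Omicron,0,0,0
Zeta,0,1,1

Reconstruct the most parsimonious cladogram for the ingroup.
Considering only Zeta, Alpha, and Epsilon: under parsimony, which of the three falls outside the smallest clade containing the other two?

Alpha

The outgroup has state '0' for every character, so '1' is the derived state throughout.
Only Alpha and Delta show the derived state '1' for C1, supporting them as a clade.
C2: derived state '1' in Epsilon and Zeta only — synapomorphy for {Epsilon, Zeta}.
C3 (derived state '1') is shared by Alpha, Delta, Epsilon, and Zeta — a synapomorphy uniting that clade.
Most parsimonious ingroup topology: (((Zeta,Epsilon),(Alpha,Delta)),Gamma).
Zeta and Epsilon share a more recent common ancestor with each other than either does with Alpha, so Alpha is the least closely related of the three.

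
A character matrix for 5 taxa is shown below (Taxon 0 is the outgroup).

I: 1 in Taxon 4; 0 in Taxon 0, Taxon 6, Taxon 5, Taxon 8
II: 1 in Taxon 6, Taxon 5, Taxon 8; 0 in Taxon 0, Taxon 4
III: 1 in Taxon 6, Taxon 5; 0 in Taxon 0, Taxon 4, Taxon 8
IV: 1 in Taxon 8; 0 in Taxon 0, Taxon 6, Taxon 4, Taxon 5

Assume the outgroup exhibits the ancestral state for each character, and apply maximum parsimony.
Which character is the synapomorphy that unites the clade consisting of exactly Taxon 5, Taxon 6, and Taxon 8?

II

The outgroup has state '0' for every character, so '1' is the derived state throughout.
I: derived state '1' in Taxon 4 only — an autapomorphy, so it tells us nothing about relationships among taxa.
II (derived state '1') is shared by Taxon 5, Taxon 6, and Taxon 8 — a synapomorphy uniting that clade.
Only Taxon 5 and Taxon 6 show the derived state '1' for III, supporting them as a clade.
IV (derived state '1') is unique to Taxon 8 (autapomorphy; uninformative for grouping).
Most parsimonious ingroup topology: (((Taxon 6,Taxon 5),Taxon 8),Taxon 4).
The clade {Taxon 5, Taxon 6, Taxon 8} is supported by II: its derived state '1' occurs in exactly those taxa and in no other taxon (including the outgroup).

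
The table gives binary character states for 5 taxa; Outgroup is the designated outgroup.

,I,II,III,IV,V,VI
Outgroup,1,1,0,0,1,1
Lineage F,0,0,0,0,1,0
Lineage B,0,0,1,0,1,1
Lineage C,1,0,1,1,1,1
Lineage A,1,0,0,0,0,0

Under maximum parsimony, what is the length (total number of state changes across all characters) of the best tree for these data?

7

Character polarity is set by the outgroup: the derived state is whichever differs from the outgroup's state, so for I, II, V, VI the derived state is '0', and for the remaining characters it is '1'.
I groups Lineage B and Lineage F, which is incompatible with the clades supported by the remaining characters; treating it as convergent (homoplasy) costs fewer steps than any alternative tree.
II (derived state '0') is shared by all ingroup taxa — unites the whole ingroup.
III: derived state '1' in Lineage B and Lineage C only — synapomorphy for {Lineage B, Lineage C}.
IV (derived state '1') is unique to Lineage C (autapomorphy; uninformative for grouping).
V: derived state '0' in Lineage A only — an autapomorphy, so it tells us nothing about relationships among taxa.
VI: derived state '0' in Lineage A and Lineage F only — synapomorphy for {Lineage A, Lineage F}.
Most parsimonious ingroup topology: ((Lineage F,Lineage A),(Lineage B,Lineage C)).
Changes per character on this tree: I: 2; II: 1; III: 1; IV: 1; V: 1; VI: 1.
Total = 7.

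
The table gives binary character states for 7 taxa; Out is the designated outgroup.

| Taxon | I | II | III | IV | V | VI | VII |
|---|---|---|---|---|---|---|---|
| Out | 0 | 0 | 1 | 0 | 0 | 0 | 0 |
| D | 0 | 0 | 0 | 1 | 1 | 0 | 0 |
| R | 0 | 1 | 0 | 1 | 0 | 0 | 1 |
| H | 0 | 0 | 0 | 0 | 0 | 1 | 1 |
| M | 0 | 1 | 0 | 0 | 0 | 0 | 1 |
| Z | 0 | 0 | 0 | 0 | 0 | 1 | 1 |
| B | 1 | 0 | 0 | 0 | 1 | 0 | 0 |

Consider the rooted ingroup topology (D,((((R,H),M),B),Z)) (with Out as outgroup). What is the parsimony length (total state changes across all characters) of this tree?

Map each character onto (D,((((R,H),M),B),Z)) (rooted by Out) and count the minimum state changes it requires (Fitch parsimony):
I: 1; II: 2; III: 1; IV: 2; V: 2; VI: 2; VII: 2.
Total tree length = 12.

12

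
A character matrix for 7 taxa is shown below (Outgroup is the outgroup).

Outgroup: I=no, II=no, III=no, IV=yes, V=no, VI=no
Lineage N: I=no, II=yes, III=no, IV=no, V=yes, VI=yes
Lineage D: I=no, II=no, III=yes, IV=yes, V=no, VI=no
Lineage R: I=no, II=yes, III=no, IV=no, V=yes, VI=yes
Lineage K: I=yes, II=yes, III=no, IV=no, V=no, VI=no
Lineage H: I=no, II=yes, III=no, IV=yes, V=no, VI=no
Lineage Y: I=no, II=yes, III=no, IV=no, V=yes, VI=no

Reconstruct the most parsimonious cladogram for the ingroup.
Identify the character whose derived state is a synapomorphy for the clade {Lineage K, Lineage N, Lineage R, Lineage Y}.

IV

Character polarity is set by the outgroup: the derived state is whichever differs from the outgroup's state, so for IV the derived state is 'no', and for the remaining characters it is 'yes'.
I (derived state 'yes') is unique to Lineage K (autapomorphy; uninformative for grouping).
II (derived state 'yes') is shared by Lineage H, Lineage K, Lineage N, Lineage R, and Lineage Y — a synapomorphy uniting that clade.
III (derived state 'yes') is unique to Lineage D (autapomorphy; uninformative for grouping).
Only Lineage K, Lineage N, Lineage R, and Lineage Y show the derived state 'no' for IV, supporting them as a clade.
Only Lineage N, Lineage R, and Lineage Y show the derived state 'yes' for V, supporting them as a clade.
VI (derived state 'yes') is shared by Lineage N and Lineage R — a synapomorphy uniting that clade.
Most parsimonious ingroup topology: (((((Lineage N,Lineage R),Lineage Y),Lineage K),Lineage H),Lineage D).
The clade {Lineage K, Lineage N, Lineage R, Lineage Y} is supported by IV: its derived state 'no' occurs in exactly those taxa and in no other taxon (including the outgroup).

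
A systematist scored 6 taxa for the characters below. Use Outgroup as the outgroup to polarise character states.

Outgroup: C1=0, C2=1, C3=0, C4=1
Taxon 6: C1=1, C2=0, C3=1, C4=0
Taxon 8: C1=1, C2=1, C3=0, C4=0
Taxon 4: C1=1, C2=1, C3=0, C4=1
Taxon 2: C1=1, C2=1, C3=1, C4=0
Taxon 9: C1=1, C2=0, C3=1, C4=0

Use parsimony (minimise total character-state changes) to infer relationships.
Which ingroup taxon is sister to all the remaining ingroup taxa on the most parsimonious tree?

Taxon 4

Character polarity is set by the outgroup: the derived state is whichever differs from the outgroup's state, so for C2, C4 the derived state is '0', and for the remaining characters it is '1'.
All ingroup taxa share the derived state '1' for C1; it defines the ingroup but does not resolve relationships within it.
C2 (derived state '0') is shared by Taxon 6 and Taxon 9 — a synapomorphy uniting that clade.
C3 (derived state '1') is shared by Taxon 2, Taxon 6, and Taxon 9 — a synapomorphy uniting that clade.
C4 (derived state '0') is shared by Taxon 2, Taxon 6, Taxon 8, and Taxon 9 — a synapomorphy uniting that clade.
Most parsimonious ingroup topology: ((((Taxon 6,Taxon 9),Taxon 2),Taxon 8),Taxon 4).
Taxon 4 is sister to the clade containing all other ingroup taxa, so it is the earliest-diverging (most basal) ingroup lineage.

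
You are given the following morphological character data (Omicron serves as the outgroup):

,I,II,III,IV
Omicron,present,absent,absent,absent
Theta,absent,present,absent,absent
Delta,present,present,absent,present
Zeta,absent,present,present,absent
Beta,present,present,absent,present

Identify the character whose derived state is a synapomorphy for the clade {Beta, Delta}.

IV

Character polarity is set by the outgroup: the derived state is whichever differs from the outgroup's state, so for I the derived state is 'absent', and for the remaining characters it is 'present'.
I (derived state 'absent') is shared by Theta and Zeta — a synapomorphy uniting that clade.
II (derived state 'present') is shared by all ingroup taxa — unites the whole ingroup.
III: derived state 'present' in Zeta only — an autapomorphy, so it tells us nothing about relationships among taxa.
IV: derived state 'present' in Beta and Delta only — synapomorphy for {Beta, Delta}.
Most parsimonious ingroup topology: ((Theta,Zeta),(Delta,Beta)).
The clade {Beta, Delta} is supported by IV: its derived state 'present' occurs in exactly those taxa and in no other taxon (including the outgroup).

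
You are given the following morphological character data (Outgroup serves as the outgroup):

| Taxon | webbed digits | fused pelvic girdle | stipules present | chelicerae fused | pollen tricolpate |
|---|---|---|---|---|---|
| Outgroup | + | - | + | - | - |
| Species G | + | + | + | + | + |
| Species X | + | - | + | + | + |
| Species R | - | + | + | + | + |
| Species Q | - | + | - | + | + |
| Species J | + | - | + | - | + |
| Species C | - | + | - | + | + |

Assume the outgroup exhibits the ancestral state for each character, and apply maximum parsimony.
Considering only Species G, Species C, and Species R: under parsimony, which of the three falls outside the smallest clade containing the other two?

Character polarity is set by the outgroup: the derived state is whichever differs from the outgroup's state, so for webbed digits, stipules present the derived state is '-', and for the remaining characters it is '+'.
webbed digits (derived state '-') is shared by Species C, Species Q, and Species R — a synapomorphy uniting that clade.
fused pelvic girdle (derived state '+') is shared by Species C, Species G, Species Q, and Species R — a synapomorphy uniting that clade.
stipules present (derived state '-') is shared by Species C and Species Q — a synapomorphy uniting that clade.
chelicerae fused (derived state '+') is shared by Species C, Species G, Species Q, Species R, and Species X — a synapomorphy uniting that clade.
pollen tricolpate (derived state '+') is shared by all ingroup taxa — unites the whole ingroup.
Most parsimonious ingroup topology: (((Species G,(Species R,(Species Q,Species C))),Species X),Species J).
Species R and Species C share a more recent common ancestor with each other than either does with Species G, so Species G is the least closely related of the three.

Species G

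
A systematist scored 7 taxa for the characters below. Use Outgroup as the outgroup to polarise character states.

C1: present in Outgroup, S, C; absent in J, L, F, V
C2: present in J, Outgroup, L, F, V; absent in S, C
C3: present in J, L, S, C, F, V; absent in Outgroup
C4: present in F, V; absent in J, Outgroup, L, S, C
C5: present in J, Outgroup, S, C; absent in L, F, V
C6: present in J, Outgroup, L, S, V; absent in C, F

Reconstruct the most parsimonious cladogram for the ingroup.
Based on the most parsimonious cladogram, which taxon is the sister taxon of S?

C

Character polarity is set by the outgroup: the derived state is whichever differs from the outgroup's state, so for C1, C2, C5, C6 the derived state is 'absent', and for the remaining characters it is 'present'.
C1: derived state 'absent' in F, J, L, and V only — synapomorphy for {F, J, L, V}.
Only C and S show the derived state 'absent' for C2, supporting them as a clade.
C3 (derived state 'present') is shared by all ingroup taxa — unites the whole ingroup.
Only F and V show the derived state 'present' for C4, supporting them as a clade.
Only F, L, and V show the derived state 'absent' for C5, supporting them as a clade.
C6 (state 'absent') occurs in C and F but conflicts with the nesting implied by the other characters — most parsimoniously interpreted as homoplasy.
Most parsimonious ingroup topology: (((L,(F,V)),J),(S,C)).
S and C form a cherry on this tree, so they are sister taxa.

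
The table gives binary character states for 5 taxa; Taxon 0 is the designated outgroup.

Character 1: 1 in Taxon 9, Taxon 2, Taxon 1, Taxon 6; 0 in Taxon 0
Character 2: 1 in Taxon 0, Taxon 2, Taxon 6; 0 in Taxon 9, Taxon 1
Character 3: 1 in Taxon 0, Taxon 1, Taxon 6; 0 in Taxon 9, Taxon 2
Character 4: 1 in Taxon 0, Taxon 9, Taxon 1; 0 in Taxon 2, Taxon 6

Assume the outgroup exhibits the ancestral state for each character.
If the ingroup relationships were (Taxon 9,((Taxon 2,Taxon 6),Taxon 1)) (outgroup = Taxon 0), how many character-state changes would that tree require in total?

Map each character onto (Taxon 9,((Taxon 2,Taxon 6),Taxon 1)) (rooted by Taxon 0) and count the minimum state changes it requires (Fitch parsimony):
Character 1: 1; Character 2: 2; Character 3: 2; Character 4: 1.
Total tree length = 6.

6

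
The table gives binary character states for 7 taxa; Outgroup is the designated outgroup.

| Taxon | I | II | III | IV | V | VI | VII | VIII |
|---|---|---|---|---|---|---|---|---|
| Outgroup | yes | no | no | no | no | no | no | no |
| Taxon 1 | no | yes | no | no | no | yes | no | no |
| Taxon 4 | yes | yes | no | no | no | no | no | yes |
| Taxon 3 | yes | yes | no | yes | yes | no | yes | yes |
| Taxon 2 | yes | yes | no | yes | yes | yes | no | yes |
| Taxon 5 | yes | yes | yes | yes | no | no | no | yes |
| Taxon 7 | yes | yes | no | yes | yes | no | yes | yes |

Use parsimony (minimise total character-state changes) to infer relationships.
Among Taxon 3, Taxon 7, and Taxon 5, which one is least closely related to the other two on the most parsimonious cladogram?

Taxon 5

Character polarity is set by the outgroup: the derived state is whichever differs from the outgroup's state, so for I the derived state is 'no', and for the remaining characters it is 'yes'.
I: derived state 'no' in Taxon 1 only — an autapomorphy, so it tells us nothing about relationships among taxa.
II (derived state 'yes') is shared by all ingroup taxa — unites the whole ingroup.
III (derived state 'yes') is unique to Taxon 5 (autapomorphy; uninformative for grouping).
Only Taxon 2, Taxon 3, Taxon 5, and Taxon 7 show the derived state 'yes' for IV, supporting them as a clade.
Only Taxon 2, Taxon 3, and Taxon 7 show the derived state 'yes' for V, supporting them as a clade.
VI (state 'yes') occurs in Taxon 1 and Taxon 2 but conflicts with the nesting implied by the other characters — most parsimoniously interpreted as homoplasy.
Only Taxon 3 and Taxon 7 show the derived state 'yes' for VII, supporting them as a clade.
Only Taxon 2, Taxon 3, Taxon 4, Taxon 5, and Taxon 7 show the derived state 'yes' for VIII, supporting them as a clade.
Most parsimonious ingroup topology: (Taxon 1,(Taxon 4,(((Taxon 3,Taxon 7),Taxon 2),Taxon 5))).
Taxon 7 and Taxon 3 share a more recent common ancestor with each other than either does with Taxon 5, so Taxon 5 is the least closely related of the three.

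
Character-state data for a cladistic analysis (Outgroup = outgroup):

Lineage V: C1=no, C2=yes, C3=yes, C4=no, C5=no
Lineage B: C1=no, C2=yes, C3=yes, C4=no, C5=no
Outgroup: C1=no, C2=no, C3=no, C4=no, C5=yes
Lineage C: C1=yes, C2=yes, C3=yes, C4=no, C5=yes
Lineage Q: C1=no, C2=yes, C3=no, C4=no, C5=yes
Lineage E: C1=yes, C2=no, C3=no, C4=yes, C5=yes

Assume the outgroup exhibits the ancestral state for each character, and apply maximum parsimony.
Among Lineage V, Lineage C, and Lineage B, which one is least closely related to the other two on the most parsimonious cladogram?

Lineage C

Character polarity is set by the outgroup: the derived state is whichever differs from the outgroup's state, so for C5 the derived state is 'no', and for the remaining characters it is 'yes'.
C1 (state 'yes') occurs in Lineage C and Lineage E but conflicts with the nesting implied by the other characters — most parsimoniously interpreted as homoplasy.
C2 (derived state 'yes') is shared by Lineage B, Lineage C, Lineage Q, and Lineage V — a synapomorphy uniting that clade.
Only Lineage B, Lineage C, and Lineage V show the derived state 'yes' for C3, supporting them as a clade.
C4: derived state 'yes' in Lineage E only — an autapomorphy, so it tells us nothing about relationships among taxa.
C5: derived state 'no' in Lineage B and Lineage V only — synapomorphy for {Lineage B, Lineage V}.
Most parsimonious ingroup topology: ((((Lineage B,Lineage V),Lineage C),Lineage Q),Lineage E).
Lineage B and Lineage V share a more recent common ancestor with each other than either does with Lineage C, so Lineage C is the least closely related of the three.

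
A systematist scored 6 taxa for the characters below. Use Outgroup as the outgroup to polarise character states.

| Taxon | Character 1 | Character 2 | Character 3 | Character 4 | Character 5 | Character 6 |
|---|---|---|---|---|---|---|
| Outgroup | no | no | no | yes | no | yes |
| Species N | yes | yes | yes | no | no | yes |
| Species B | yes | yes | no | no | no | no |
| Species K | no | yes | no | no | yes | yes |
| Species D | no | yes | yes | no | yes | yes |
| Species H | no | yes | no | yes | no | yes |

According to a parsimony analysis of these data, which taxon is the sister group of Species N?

Character polarity is set by the outgroup: the derived state is whichever differs from the outgroup's state, so for Character 4, Character 6 the derived state is 'no', and for the remaining characters it is 'yes'.
Character 1: derived state 'yes' in Species B and Species N only — synapomorphy for {Species B, Species N}.
Character 2 (derived state 'yes') is shared by all ingroup taxa — unites the whole ingroup.
Character 3 groups Species D and Species N, which is incompatible with the clades supported by the remaining characters; treating it as convergent (homoplasy) costs fewer steps than any alternative tree.
Character 4 (derived state 'no') is shared by Species B, Species D, Species K, and Species N — a synapomorphy uniting that clade.
Character 5 (derived state 'yes') is shared by Species D and Species K — a synapomorphy uniting that clade.
Character 6 (derived state 'no') is unique to Species B (autapomorphy; uninformative for grouping).
Most parsimonious ingroup topology: (((Species N,Species B),(Species K,Species D)),Species H).
Species N and Species B form a cherry on this tree, so they are sister taxa.

Species B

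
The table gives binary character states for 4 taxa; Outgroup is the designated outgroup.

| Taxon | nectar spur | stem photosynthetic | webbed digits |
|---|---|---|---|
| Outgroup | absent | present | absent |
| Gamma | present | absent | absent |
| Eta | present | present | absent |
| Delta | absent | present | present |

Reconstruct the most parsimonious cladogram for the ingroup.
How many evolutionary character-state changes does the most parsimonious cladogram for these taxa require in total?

3

Character polarity is set by the outgroup: the derived state is whichever differs from the outgroup's state, so for stem photosynthetic the derived state is 'absent', and for the remaining characters it is 'present'.
nectar spur (derived state 'present') is shared by Eta and Gamma — a synapomorphy uniting that clade.
stem photosynthetic: derived state 'absent' in Gamma only — an autapomorphy, so it tells us nothing about relationships among taxa.
webbed digits: derived state 'present' in Delta only — an autapomorphy, so it tells us nothing about relationships among taxa.
Most parsimonious ingroup topology: ((Gamma,Eta),Delta).
Changes per character on this tree: nectar spur: 1; stem photosynthetic: 1; webbed digits: 1.
Total = 3.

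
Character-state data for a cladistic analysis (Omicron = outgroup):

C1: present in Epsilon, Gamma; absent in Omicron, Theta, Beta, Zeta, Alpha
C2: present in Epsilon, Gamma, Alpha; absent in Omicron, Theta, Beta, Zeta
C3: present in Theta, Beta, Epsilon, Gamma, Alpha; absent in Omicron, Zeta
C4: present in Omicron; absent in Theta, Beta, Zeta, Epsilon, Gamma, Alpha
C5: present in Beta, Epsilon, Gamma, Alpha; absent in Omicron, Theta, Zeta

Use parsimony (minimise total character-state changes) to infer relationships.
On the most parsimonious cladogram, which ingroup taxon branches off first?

Character polarity is set by the outgroup: the derived state is whichever differs from the outgroup's state, so for C4 the derived state is 'absent', and for the remaining characters it is 'present'.
Only Epsilon and Gamma show the derived state 'present' for C1, supporting them as a clade.
Only Alpha, Epsilon, and Gamma show the derived state 'present' for C2, supporting them as a clade.
C3: derived state 'present' in Alpha, Beta, Epsilon, Gamma, and Theta only — synapomorphy for {Alpha, Beta, Epsilon, Gamma, Theta}.
All ingroup taxa share the derived state 'absent' for C4; it defines the ingroup but does not resolve relationships within it.
C5: derived state 'present' in Alpha, Beta, Epsilon, and Gamma only — synapomorphy for {Alpha, Beta, Epsilon, Gamma}.
Most parsimonious ingroup topology: ((Theta,(Beta,((Epsilon,Gamma),Alpha))),Zeta).
Zeta is sister to the clade containing all other ingroup taxa, so it is the earliest-diverging (most basal) ingroup lineage.

Zeta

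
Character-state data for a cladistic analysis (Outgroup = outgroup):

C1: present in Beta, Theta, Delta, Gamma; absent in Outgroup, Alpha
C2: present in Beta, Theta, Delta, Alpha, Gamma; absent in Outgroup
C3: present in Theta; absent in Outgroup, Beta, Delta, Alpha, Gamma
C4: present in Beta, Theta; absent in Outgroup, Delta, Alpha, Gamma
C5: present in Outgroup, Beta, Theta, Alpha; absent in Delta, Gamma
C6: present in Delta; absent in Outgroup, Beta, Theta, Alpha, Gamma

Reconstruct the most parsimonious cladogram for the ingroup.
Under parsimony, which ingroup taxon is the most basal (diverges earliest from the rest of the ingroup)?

Character polarity is set by the outgroup: the derived state is whichever differs from the outgroup's state, so for C5 the derived state is 'absent', and for the remaining characters it is 'present'.
Only Beta, Delta, Gamma, and Theta show the derived state 'present' for C1, supporting them as a clade.
All ingroup taxa share the derived state 'present' for C2; it defines the ingroup but does not resolve relationships within it.
C3: derived state 'present' in Theta only — an autapomorphy, so it tells us nothing about relationships among taxa.
C4: derived state 'present' in Beta and Theta only — synapomorphy for {Beta, Theta}.
Only Delta and Gamma show the derived state 'absent' for C5, supporting them as a clade.
C6: derived state 'present' in Delta only — an autapomorphy, so it tells us nothing about relationships among taxa.
Most parsimonious ingroup topology: (((Beta,Theta),(Delta,Gamma)),Alpha).
Alpha is sister to the clade containing all other ingroup taxa, so it is the earliest-diverging (most basal) ingroup lineage.

Alpha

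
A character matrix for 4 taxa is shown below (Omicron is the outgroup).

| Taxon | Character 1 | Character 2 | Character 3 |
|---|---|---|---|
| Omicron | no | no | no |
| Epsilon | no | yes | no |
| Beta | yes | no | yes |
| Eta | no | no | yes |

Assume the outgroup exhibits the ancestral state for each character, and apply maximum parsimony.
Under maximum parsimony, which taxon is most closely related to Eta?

Beta

The outgroup has state 'no' for every character, so 'yes' is the derived state throughout.
Character 1: derived state 'yes' in Beta only — an autapomorphy, so it tells us nothing about relationships among taxa.
Character 2: derived state 'yes' in Epsilon only — an autapomorphy, so it tells us nothing about relationships among taxa.
Character 3: derived state 'yes' in Beta and Eta only — synapomorphy for {Beta, Eta}.
Most parsimonious ingroup topology: (Epsilon,(Beta,Eta)).
Eta and Beta form a cherry on this tree, so they are sister taxa.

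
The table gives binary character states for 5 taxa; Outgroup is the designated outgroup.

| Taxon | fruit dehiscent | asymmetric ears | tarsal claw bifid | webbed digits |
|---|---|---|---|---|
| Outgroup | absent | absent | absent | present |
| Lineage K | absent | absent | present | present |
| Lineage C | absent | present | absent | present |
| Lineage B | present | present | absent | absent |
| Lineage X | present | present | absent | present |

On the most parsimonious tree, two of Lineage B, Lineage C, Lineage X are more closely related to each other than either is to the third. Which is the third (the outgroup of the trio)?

Character polarity is set by the outgroup: the derived state is whichever differs from the outgroup's state, so for webbed digits the derived state is 'absent', and for the remaining characters it is 'present'.
fruit dehiscent: derived state 'present' in Lineage B and Lineage X only — synapomorphy for {Lineage B, Lineage X}.
asymmetric ears: derived state 'present' in Lineage B, Lineage C, and Lineage X only — synapomorphy for {Lineage B, Lineage C, Lineage X}.
tarsal claw bifid: derived state 'present' in Lineage K only — an autapomorphy, so it tells us nothing about relationships among taxa.
webbed digits: derived state 'absent' in Lineage B only — an autapomorphy, so it tells us nothing about relationships among taxa.
Most parsimonious ingroup topology: (Lineage K,(Lineage C,(Lineage B,Lineage X))).
Lineage X and Lineage B share a more recent common ancestor with each other than either does with Lineage C, so Lineage C is the least closely related of the three.

Lineage C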